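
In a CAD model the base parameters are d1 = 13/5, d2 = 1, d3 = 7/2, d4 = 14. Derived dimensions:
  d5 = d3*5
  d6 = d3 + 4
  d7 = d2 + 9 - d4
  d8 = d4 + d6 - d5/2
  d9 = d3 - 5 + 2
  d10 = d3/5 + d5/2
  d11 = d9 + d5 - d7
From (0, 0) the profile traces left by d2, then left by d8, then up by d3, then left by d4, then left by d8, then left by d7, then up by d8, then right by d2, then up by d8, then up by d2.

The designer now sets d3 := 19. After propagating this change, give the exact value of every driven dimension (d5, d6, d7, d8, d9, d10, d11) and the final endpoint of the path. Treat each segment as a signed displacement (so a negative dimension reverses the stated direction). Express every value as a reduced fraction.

Apply edit: d3 := 19
  d5 = d3*5 = 95
  d6 = d3 + 4 = 23
  d7 = d2 + 9 - d4 = -4
  d8 = d4 + d6 - d5/2 = -21/2
  d9 = d3 - 5 + 2 = 16
  d10 = d3/5 + d5/2 = 513/10
  d11 = d9 + d5 - d7 = 115
Walk from origin (0, 0):
  seg 1: left by d2 = 1 → (-1, 0)
  seg 2: left by d8 = -21/2 → (19/2, 0)
  seg 3: up by d3 = 19 → (19/2, 19)
  seg 4: left by d4 = 14 → (-9/2, 19)
  seg 5: left by d8 = -21/2 → (6, 19)
  seg 6: left by d7 = -4 → (10, 19)
  seg 7: up by d8 = -21/2 → (10, 17/2)
  seg 8: right by d2 = 1 → (11, 17/2)
  seg 9: up by d8 = -21/2 → (11, -2)
  seg 10: up by d2 = 1 → (11, -1)

d5 = 95
d6 = 23
d7 = -4
d8 = -21/2
d9 = 16
d10 = 513/10
d11 = 115
endpoint = (11, -1)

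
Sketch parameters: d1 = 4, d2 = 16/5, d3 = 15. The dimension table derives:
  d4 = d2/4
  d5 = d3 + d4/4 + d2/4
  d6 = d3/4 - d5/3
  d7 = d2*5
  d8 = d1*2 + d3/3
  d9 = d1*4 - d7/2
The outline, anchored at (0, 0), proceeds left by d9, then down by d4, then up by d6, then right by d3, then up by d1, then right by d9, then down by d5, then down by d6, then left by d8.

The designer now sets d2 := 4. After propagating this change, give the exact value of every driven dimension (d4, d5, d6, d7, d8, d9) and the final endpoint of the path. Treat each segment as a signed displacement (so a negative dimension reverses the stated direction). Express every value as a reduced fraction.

d4 = 1
d5 = 65/4
d6 = -5/3
d7 = 20
d8 = 13
d9 = 6
endpoint = (2, -53/4)

Apply edit: d2 := 4
  d4 = d2/4 = 1
  d5 = d3 + d4/4 + d2/4 = 65/4
  d6 = d3/4 - d5/3 = -5/3
  d7 = d2*5 = 20
  d8 = d1*2 + d3/3 = 13
  d9 = d1*4 - d7/2 = 6
Walk from origin (0, 0):
  seg 1: left by d9 = 6 → (-6, 0)
  seg 2: down by d4 = 1 → (-6, -1)
  seg 3: up by d6 = -5/3 → (-6, -8/3)
  seg 4: right by d3 = 15 → (9, -8/3)
  seg 5: up by d1 = 4 → (9, 4/3)
  seg 6: right by d9 = 6 → (15, 4/3)
  seg 7: down by d5 = 65/4 → (15, -179/12)
  seg 8: down by d6 = -5/3 → (15, -53/4)
  seg 9: left by d8 = 13 → (2, -53/4)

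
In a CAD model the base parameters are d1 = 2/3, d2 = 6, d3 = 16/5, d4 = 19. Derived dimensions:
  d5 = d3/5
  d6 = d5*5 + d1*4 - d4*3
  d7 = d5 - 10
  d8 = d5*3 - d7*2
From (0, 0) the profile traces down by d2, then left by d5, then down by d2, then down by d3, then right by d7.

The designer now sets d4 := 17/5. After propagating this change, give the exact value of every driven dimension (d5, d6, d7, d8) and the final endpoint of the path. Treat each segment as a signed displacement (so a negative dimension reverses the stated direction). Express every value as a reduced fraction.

Apply edit: d4 := 17/5
  d5 = d3/5 = 16/25
  d6 = d5*5 + d1*4 - d4*3 = -13/3
  d7 = d5 - 10 = -234/25
  d8 = d5*3 - d7*2 = 516/25
Walk from origin (0, 0):
  seg 1: down by d2 = 6 → (0, -6)
  seg 2: left by d5 = 16/25 → (-16/25, -6)
  seg 3: down by d2 = 6 → (-16/25, -12)
  seg 4: down by d3 = 16/5 → (-16/25, -76/5)
  seg 5: right by d7 = -234/25 → (-10, -76/5)

d5 = 16/25
d6 = -13/3
d7 = -234/25
d8 = 516/25
endpoint = (-10, -76/5)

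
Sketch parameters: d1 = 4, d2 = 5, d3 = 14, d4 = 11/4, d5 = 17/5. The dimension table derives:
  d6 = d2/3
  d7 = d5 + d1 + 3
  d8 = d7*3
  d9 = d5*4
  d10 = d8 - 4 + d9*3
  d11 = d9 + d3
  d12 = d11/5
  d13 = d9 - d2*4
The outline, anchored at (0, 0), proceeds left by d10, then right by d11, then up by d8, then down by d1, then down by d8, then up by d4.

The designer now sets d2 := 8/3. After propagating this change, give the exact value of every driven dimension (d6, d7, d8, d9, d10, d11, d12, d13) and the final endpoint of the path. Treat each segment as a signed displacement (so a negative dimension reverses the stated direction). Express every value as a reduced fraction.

d6 = 8/9
d7 = 52/5
d8 = 156/5
d9 = 68/5
d10 = 68
d11 = 138/5
d12 = 138/25
d13 = 44/15
endpoint = (-202/5, -5/4)

Apply edit: d2 := 8/3
  d6 = d2/3 = 8/9
  d7 = d5 + d1 + 3 = 52/5
  d8 = d7*3 = 156/5
  d9 = d5*4 = 68/5
  d10 = d8 - 4 + d9*3 = 68
  d11 = d9 + d3 = 138/5
  d12 = d11/5 = 138/25
  d13 = d9 - d2*4 = 44/15
Walk from origin (0, 0):
  seg 1: left by d10 = 68 → (-68, 0)
  seg 2: right by d11 = 138/5 → (-202/5, 0)
  seg 3: up by d8 = 156/5 → (-202/5, 156/5)
  seg 4: down by d1 = 4 → (-202/5, 136/5)
  seg 5: down by d8 = 156/5 → (-202/5, -4)
  seg 6: up by d4 = 11/4 → (-202/5, -5/4)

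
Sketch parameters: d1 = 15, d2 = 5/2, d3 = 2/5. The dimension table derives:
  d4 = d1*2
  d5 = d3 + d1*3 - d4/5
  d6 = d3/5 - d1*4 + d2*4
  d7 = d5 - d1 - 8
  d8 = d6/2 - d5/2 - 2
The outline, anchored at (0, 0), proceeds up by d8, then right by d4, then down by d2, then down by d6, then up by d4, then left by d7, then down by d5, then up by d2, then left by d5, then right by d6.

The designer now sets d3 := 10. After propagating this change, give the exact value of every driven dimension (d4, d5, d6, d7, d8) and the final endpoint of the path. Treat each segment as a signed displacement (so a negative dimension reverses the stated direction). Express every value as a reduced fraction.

d4 = 30
d5 = 49
d6 = -48
d7 = 26
d8 = -101/2
endpoint = (-93, -43/2)

Apply edit: d3 := 10
  d4 = d1*2 = 30
  d5 = d3 + d1*3 - d4/5 = 49
  d6 = d3/5 - d1*4 + d2*4 = -48
  d7 = d5 - d1 - 8 = 26
  d8 = d6/2 - d5/2 - 2 = -101/2
Walk from origin (0, 0):
  seg 1: up by d8 = -101/2 → (0, -101/2)
  seg 2: right by d4 = 30 → (30, -101/2)
  seg 3: down by d2 = 5/2 → (30, -53)
  seg 4: down by d6 = -48 → (30, -5)
  seg 5: up by d4 = 30 → (30, 25)
  seg 6: left by d7 = 26 → (4, 25)
  seg 7: down by d5 = 49 → (4, -24)
  seg 8: up by d2 = 5/2 → (4, -43/2)
  seg 9: left by d5 = 49 → (-45, -43/2)
  seg 10: right by d6 = -48 → (-93, -43/2)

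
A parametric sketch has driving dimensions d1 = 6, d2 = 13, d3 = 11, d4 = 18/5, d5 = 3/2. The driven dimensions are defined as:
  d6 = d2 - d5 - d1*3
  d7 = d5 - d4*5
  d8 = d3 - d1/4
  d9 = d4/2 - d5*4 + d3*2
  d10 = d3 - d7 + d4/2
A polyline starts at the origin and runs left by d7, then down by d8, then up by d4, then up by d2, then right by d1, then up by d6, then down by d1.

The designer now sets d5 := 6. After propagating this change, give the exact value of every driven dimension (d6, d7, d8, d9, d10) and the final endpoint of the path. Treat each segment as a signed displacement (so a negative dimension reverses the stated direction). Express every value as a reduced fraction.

Apply edit: d5 := 6
  d6 = d2 - d5 - d1*3 = -11
  d7 = d5 - d4*5 = -12
  d8 = d3 - d1/4 = 19/2
  d9 = d4/2 - d5*4 + d3*2 = -1/5
  d10 = d3 - d7 + d4/2 = 124/5
Walk from origin (0, 0):
  seg 1: left by d7 = -12 → (12, 0)
  seg 2: down by d8 = 19/2 → (12, -19/2)
  seg 3: up by d4 = 18/5 → (12, -59/10)
  seg 4: up by d2 = 13 → (12, 71/10)
  seg 5: right by d1 = 6 → (18, 71/10)
  seg 6: up by d6 = -11 → (18, -39/10)
  seg 7: down by d1 = 6 → (18, -99/10)

d6 = -11
d7 = -12
d8 = 19/2
d9 = -1/5
d10 = 124/5
endpoint = (18, -99/10)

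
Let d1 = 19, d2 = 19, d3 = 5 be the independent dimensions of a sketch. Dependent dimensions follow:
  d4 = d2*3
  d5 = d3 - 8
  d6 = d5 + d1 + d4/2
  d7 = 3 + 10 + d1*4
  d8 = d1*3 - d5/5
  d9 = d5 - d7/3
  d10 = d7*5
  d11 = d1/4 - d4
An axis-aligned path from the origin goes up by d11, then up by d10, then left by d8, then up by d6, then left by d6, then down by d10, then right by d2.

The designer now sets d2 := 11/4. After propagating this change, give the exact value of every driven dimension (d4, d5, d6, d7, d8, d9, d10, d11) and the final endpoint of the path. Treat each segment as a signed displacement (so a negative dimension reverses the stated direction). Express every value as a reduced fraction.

Apply edit: d2 := 11/4
  d4 = d2*3 = 33/4
  d5 = d3 - 8 = -3
  d6 = d5 + d1 + d4/2 = 161/8
  d7 = 3 + 10 + d1*4 = 89
  d8 = d1*3 - d5/5 = 288/5
  d9 = d5 - d7/3 = -98/3
  d10 = d7*5 = 445
  d11 = d1/4 - d4 = -7/2
Walk from origin (0, 0):
  seg 1: up by d11 = -7/2 → (0, -7/2)
  seg 2: up by d10 = 445 → (0, 883/2)
  seg 3: left by d8 = 288/5 → (-288/5, 883/2)
  seg 4: up by d6 = 161/8 → (-288/5, 3693/8)
  seg 5: left by d6 = 161/8 → (-3109/40, 3693/8)
  seg 6: down by d10 = 445 → (-3109/40, 133/8)
  seg 7: right by d2 = 11/4 → (-2999/40, 133/8)

d4 = 33/4
d5 = -3
d6 = 161/8
d7 = 89
d8 = 288/5
d9 = -98/3
d10 = 445
d11 = -7/2
endpoint = (-2999/40, 133/8)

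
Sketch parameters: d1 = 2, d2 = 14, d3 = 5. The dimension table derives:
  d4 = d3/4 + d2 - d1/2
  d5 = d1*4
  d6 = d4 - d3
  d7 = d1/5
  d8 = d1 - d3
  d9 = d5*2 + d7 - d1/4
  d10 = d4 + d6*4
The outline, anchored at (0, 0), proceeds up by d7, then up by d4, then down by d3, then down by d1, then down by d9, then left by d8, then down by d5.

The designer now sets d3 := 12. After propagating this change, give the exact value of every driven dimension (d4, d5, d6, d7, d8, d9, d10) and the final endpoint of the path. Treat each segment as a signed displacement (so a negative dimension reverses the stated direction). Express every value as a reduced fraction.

Apply edit: d3 := 12
  d4 = d3/4 + d2 - d1/2 = 16
  d5 = d1*4 = 8
  d6 = d4 - d3 = 4
  d7 = d1/5 = 2/5
  d8 = d1 - d3 = -10
  d9 = d5*2 + d7 - d1/4 = 159/10
  d10 = d4 + d6*4 = 32
Walk from origin (0, 0):
  seg 1: up by d7 = 2/5 → (0, 2/5)
  seg 2: up by d4 = 16 → (0, 82/5)
  seg 3: down by d3 = 12 → (0, 22/5)
  seg 4: down by d1 = 2 → (0, 12/5)
  seg 5: down by d9 = 159/10 → (0, -27/2)
  seg 6: left by d8 = -10 → (10, -27/2)
  seg 7: down by d5 = 8 → (10, -43/2)

d4 = 16
d5 = 8
d6 = 4
d7 = 2/5
d8 = -10
d9 = 159/10
d10 = 32
endpoint = (10, -43/2)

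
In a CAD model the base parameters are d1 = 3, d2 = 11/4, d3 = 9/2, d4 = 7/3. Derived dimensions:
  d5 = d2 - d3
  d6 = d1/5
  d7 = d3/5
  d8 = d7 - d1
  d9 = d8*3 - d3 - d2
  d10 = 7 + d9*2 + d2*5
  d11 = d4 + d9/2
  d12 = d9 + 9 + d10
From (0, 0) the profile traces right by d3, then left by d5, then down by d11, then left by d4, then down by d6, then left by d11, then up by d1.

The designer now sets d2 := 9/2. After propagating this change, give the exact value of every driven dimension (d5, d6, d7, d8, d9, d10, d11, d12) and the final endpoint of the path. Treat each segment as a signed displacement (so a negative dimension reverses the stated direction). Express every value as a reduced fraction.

d5 = 0
d6 = 3/5
d7 = 9/10
d8 = -21/10
d9 = -153/10
d10 = -11/10
d11 = -319/60
d12 = -37/5
endpoint = (449/60, 463/60)

Apply edit: d2 := 9/2
  d5 = d2 - d3 = 0
  d6 = d1/5 = 3/5
  d7 = d3/5 = 9/10
  d8 = d7 - d1 = -21/10
  d9 = d8*3 - d3 - d2 = -153/10
  d10 = 7 + d9*2 + d2*5 = -11/10
  d11 = d4 + d9/2 = -319/60
  d12 = d9 + 9 + d10 = -37/5
Walk from origin (0, 0):
  seg 1: right by d3 = 9/2 → (9/2, 0)
  seg 2: left by d5 = 0 → (9/2, 0)
  seg 3: down by d11 = -319/60 → (9/2, 319/60)
  seg 4: left by d4 = 7/3 → (13/6, 319/60)
  seg 5: down by d6 = 3/5 → (13/6, 283/60)
  seg 6: left by d11 = -319/60 → (449/60, 283/60)
  seg 7: up by d1 = 3 → (449/60, 463/60)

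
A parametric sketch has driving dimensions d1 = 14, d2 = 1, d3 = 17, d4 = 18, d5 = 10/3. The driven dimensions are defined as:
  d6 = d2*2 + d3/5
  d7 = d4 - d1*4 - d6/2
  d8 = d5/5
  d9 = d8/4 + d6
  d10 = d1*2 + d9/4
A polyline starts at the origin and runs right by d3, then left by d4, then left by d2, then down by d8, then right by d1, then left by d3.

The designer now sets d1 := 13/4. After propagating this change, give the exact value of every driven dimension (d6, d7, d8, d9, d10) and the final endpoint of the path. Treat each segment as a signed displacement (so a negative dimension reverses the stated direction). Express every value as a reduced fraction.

Apply edit: d1 := 13/4
  d6 = d2*2 + d3/5 = 27/5
  d7 = d4 - d1*4 - d6/2 = 23/10
  d8 = d5/5 = 2/3
  d9 = d8/4 + d6 = 167/30
  d10 = d1*2 + d9/4 = 947/120
Walk from origin (0, 0):
  seg 1: right by d3 = 17 → (17, 0)
  seg 2: left by d4 = 18 → (-1, 0)
  seg 3: left by d2 = 1 → (-2, 0)
  seg 4: down by d8 = 2/3 → (-2, -2/3)
  seg 5: right by d1 = 13/4 → (5/4, -2/3)
  seg 6: left by d3 = 17 → (-63/4, -2/3)

d6 = 27/5
d7 = 23/10
d8 = 2/3
d9 = 167/30
d10 = 947/120
endpoint = (-63/4, -2/3)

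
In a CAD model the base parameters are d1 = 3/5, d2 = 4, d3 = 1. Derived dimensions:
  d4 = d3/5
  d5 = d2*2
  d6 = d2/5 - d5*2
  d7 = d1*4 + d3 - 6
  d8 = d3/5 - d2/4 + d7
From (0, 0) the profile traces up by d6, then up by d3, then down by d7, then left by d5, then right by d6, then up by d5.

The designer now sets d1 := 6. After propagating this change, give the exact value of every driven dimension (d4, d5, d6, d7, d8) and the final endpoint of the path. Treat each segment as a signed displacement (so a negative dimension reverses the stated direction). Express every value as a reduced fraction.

Apply edit: d1 := 6
  d4 = d3/5 = 1/5
  d5 = d2*2 = 8
  d6 = d2/5 - d5*2 = -76/5
  d7 = d1*4 + d3 - 6 = 19
  d8 = d3/5 - d2/4 + d7 = 91/5
Walk from origin (0, 0):
  seg 1: up by d6 = -76/5 → (0, -76/5)
  seg 2: up by d3 = 1 → (0, -71/5)
  seg 3: down by d7 = 19 → (0, -166/5)
  seg 4: left by d5 = 8 → (-8, -166/5)
  seg 5: right by d6 = -76/5 → (-116/5, -166/5)
  seg 6: up by d5 = 8 → (-116/5, -126/5)

d4 = 1/5
d5 = 8
d6 = -76/5
d7 = 19
d8 = 91/5
endpoint = (-116/5, -126/5)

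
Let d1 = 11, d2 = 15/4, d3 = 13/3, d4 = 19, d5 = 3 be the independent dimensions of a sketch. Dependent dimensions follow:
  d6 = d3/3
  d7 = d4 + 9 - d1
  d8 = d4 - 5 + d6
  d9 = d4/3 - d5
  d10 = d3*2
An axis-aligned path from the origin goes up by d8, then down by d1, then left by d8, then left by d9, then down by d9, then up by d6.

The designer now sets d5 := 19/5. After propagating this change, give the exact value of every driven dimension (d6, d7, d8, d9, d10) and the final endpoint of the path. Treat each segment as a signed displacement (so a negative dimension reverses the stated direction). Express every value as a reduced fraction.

Apply edit: d5 := 19/5
  d6 = d3/3 = 13/9
  d7 = d4 + 9 - d1 = 17
  d8 = d4 - 5 + d6 = 139/9
  d9 = d4/3 - d5 = 38/15
  d10 = d3*2 = 26/3
Walk from origin (0, 0):
  seg 1: up by d8 = 139/9 → (0, 139/9)
  seg 2: down by d1 = 11 → (0, 40/9)
  seg 3: left by d8 = 139/9 → (-139/9, 40/9)
  seg 4: left by d9 = 38/15 → (-809/45, 40/9)
  seg 5: down by d9 = 38/15 → (-809/45, 86/45)
  seg 6: up by d6 = 13/9 → (-809/45, 151/45)

d6 = 13/9
d7 = 17
d8 = 139/9
d9 = 38/15
d10 = 26/3
endpoint = (-809/45, 151/45)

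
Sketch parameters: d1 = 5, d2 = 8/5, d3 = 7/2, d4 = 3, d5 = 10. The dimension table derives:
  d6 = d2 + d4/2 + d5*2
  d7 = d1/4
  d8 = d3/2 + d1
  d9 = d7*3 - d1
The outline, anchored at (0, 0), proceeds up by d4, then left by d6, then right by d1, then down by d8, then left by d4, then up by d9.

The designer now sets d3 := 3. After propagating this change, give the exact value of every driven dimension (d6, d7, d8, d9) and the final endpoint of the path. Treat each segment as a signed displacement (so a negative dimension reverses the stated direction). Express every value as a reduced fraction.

d6 = 231/10
d7 = 5/4
d8 = 13/2
d9 = -5/4
endpoint = (-211/10, -19/4)

Apply edit: d3 := 3
  d6 = d2 + d4/2 + d5*2 = 231/10
  d7 = d1/4 = 5/4
  d8 = d3/2 + d1 = 13/2
  d9 = d7*3 - d1 = -5/4
Walk from origin (0, 0):
  seg 1: up by d4 = 3 → (0, 3)
  seg 2: left by d6 = 231/10 → (-231/10, 3)
  seg 3: right by d1 = 5 → (-181/10, 3)
  seg 4: down by d8 = 13/2 → (-181/10, -7/2)
  seg 5: left by d4 = 3 → (-211/10, -7/2)
  seg 6: up by d9 = -5/4 → (-211/10, -19/4)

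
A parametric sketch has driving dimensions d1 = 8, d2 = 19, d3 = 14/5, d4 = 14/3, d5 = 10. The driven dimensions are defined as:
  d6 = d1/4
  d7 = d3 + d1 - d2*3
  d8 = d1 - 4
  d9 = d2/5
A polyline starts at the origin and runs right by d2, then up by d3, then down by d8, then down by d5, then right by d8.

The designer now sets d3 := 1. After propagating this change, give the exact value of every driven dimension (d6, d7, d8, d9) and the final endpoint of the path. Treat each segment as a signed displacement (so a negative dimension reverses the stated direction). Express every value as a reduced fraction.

d6 = 2
d7 = -48
d8 = 4
d9 = 19/5
endpoint = (23, -13)

Apply edit: d3 := 1
  d6 = d1/4 = 2
  d7 = d3 + d1 - d2*3 = -48
  d8 = d1 - 4 = 4
  d9 = d2/5 = 19/5
Walk from origin (0, 0):
  seg 1: right by d2 = 19 → (19, 0)
  seg 2: up by d3 = 1 → (19, 1)
  seg 3: down by d8 = 4 → (19, -3)
  seg 4: down by d5 = 10 → (19, -13)
  seg 5: right by d8 = 4 → (23, -13)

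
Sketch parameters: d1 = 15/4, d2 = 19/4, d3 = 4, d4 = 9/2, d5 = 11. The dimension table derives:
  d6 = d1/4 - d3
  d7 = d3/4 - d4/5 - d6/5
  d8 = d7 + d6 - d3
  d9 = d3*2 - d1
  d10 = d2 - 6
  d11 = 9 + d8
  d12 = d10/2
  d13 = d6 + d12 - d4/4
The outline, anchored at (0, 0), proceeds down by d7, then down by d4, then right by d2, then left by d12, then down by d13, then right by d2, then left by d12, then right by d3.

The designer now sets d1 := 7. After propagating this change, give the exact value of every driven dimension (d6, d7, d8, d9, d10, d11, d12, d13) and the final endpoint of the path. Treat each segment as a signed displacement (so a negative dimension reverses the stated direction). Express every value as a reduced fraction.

Apply edit: d1 := 7
  d6 = d1/4 - d3 = -9/4
  d7 = d3/4 - d4/5 - d6/5 = 11/20
  d8 = d7 + d6 - d3 = -57/10
  d9 = d3*2 - d1 = 1
  d10 = d2 - 6 = -5/4
  d11 = 9 + d8 = 33/10
  d12 = d10/2 = -5/8
  d13 = d6 + d12 - d4/4 = -4
Walk from origin (0, 0):
  seg 1: down by d7 = 11/20 → (0, -11/20)
  seg 2: down by d4 = 9/2 → (0, -101/20)
  seg 3: right by d2 = 19/4 → (19/4, -101/20)
  seg 4: left by d12 = -5/8 → (43/8, -101/20)
  seg 5: down by d13 = -4 → (43/8, -21/20)
  seg 6: right by d2 = 19/4 → (81/8, -21/20)
  seg 7: left by d12 = -5/8 → (43/4, -21/20)
  seg 8: right by d3 = 4 → (59/4, -21/20)

d6 = -9/4
d7 = 11/20
d8 = -57/10
d9 = 1
d10 = -5/4
d11 = 33/10
d12 = -5/8
d13 = -4
endpoint = (59/4, -21/20)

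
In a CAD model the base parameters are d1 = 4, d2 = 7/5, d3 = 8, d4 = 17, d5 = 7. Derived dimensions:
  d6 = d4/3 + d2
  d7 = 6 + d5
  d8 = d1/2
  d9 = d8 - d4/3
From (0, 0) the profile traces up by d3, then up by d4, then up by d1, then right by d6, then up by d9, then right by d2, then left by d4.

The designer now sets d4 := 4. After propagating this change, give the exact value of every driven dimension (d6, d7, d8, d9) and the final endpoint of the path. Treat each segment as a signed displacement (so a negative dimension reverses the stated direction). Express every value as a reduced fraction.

Apply edit: d4 := 4
  d6 = d4/3 + d2 = 41/15
  d7 = 6 + d5 = 13
  d8 = d1/2 = 2
  d9 = d8 - d4/3 = 2/3
Walk from origin (0, 0):
  seg 1: up by d3 = 8 → (0, 8)
  seg 2: up by d4 = 4 → (0, 12)
  seg 3: up by d1 = 4 → (0, 16)
  seg 4: right by d6 = 41/15 → (41/15, 16)
  seg 5: up by d9 = 2/3 → (41/15, 50/3)
  seg 6: right by d2 = 7/5 → (62/15, 50/3)
  seg 7: left by d4 = 4 → (2/15, 50/3)

d6 = 41/15
d7 = 13
d8 = 2
d9 = 2/3
endpoint = (2/15, 50/3)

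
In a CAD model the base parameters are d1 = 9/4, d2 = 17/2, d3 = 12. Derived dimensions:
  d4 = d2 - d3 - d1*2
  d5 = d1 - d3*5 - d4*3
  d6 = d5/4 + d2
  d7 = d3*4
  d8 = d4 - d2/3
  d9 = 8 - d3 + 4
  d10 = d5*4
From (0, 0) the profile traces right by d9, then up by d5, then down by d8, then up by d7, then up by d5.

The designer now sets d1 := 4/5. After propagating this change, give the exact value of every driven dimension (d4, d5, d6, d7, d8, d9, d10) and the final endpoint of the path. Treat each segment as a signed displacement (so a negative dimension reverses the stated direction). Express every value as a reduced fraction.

Apply edit: d1 := 4/5
  d4 = d2 - d3 - d1*2 = -51/10
  d5 = d1 - d3*5 - d4*3 = -439/10
  d6 = d5/4 + d2 = -99/40
  d7 = d3*4 = 48
  d8 = d4 - d2/3 = -119/15
  d9 = 8 - d3 + 4 = 0
  d10 = d5*4 = -878/5
Walk from origin (0, 0):
  seg 1: right by d9 = 0 → (0, 0)
  seg 2: up by d5 = -439/10 → (0, -439/10)
  seg 3: down by d8 = -119/15 → (0, -1079/30)
  seg 4: up by d7 = 48 → (0, 361/30)
  seg 5: up by d5 = -439/10 → (0, -478/15)

d4 = -51/10
d5 = -439/10
d6 = -99/40
d7 = 48
d8 = -119/15
d9 = 0
d10 = -878/5
endpoint = (0, -478/15)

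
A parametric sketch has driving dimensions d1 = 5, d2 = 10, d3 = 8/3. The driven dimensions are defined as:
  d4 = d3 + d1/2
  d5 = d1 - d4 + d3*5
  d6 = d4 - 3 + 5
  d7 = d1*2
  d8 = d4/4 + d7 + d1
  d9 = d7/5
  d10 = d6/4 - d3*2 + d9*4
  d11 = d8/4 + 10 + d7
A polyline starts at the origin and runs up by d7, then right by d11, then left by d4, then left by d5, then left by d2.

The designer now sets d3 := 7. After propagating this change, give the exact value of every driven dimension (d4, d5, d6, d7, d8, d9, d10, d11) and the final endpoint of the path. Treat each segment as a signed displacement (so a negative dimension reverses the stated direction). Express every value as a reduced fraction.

Apply edit: d3 := 7
  d4 = d3 + d1/2 = 19/2
  d5 = d1 - d4 + d3*5 = 61/2
  d6 = d4 - 3 + 5 = 23/2
  d7 = d1*2 = 10
  d8 = d4/4 + d7 + d1 = 139/8
  d9 = d7/5 = 2
  d10 = d6/4 - d3*2 + d9*4 = -25/8
  d11 = d8/4 + 10 + d7 = 779/32
Walk from origin (0, 0):
  seg 1: up by d7 = 10 → (0, 10)
  seg 2: right by d11 = 779/32 → (779/32, 10)
  seg 3: left by d4 = 19/2 → (475/32, 10)
  seg 4: left by d5 = 61/2 → (-501/32, 10)
  seg 5: left by d2 = 10 → (-821/32, 10)

d4 = 19/2
d5 = 61/2
d6 = 23/2
d7 = 10
d8 = 139/8
d9 = 2
d10 = -25/8
d11 = 779/32
endpoint = (-821/32, 10)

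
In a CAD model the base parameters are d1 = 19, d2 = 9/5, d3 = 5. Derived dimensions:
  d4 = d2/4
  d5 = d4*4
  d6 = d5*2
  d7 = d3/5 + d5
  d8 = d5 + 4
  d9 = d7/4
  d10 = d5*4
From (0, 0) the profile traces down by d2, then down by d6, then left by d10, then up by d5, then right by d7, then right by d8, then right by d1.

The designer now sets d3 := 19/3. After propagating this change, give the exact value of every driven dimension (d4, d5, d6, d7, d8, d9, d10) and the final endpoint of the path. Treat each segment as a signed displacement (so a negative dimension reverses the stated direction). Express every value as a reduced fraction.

d4 = 9/20
d5 = 9/5
d6 = 18/5
d7 = 46/15
d8 = 29/5
d9 = 23/30
d10 = 36/5
endpoint = (62/3, -18/5)

Apply edit: d3 := 19/3
  d4 = d2/4 = 9/20
  d5 = d4*4 = 9/5
  d6 = d5*2 = 18/5
  d7 = d3/5 + d5 = 46/15
  d8 = d5 + 4 = 29/5
  d9 = d7/4 = 23/30
  d10 = d5*4 = 36/5
Walk from origin (0, 0):
  seg 1: down by d2 = 9/5 → (0, -9/5)
  seg 2: down by d6 = 18/5 → (0, -27/5)
  seg 3: left by d10 = 36/5 → (-36/5, -27/5)
  seg 4: up by d5 = 9/5 → (-36/5, -18/5)
  seg 5: right by d7 = 46/15 → (-62/15, -18/5)
  seg 6: right by d8 = 29/5 → (5/3, -18/5)
  seg 7: right by d1 = 19 → (62/3, -18/5)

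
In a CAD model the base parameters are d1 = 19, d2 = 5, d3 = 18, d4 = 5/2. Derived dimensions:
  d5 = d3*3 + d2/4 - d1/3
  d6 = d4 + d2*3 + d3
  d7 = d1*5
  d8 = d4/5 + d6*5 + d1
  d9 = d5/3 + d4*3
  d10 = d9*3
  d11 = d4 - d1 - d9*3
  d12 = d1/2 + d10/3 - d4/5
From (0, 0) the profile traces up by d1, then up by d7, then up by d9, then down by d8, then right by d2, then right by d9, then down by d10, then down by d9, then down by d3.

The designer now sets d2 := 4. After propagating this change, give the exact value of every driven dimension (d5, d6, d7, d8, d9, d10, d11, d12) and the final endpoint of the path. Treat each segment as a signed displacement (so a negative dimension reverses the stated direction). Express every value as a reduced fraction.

Apply edit: d2 := 4
  d5 = d3*3 + d2/4 - d1/3 = 146/3
  d6 = d4 + d2*3 + d3 = 65/2
  d7 = d1*5 = 95
  d8 = d4/5 + d6*5 + d1 = 182
  d9 = d5/3 + d4*3 = 427/18
  d10 = d9*3 = 427/6
  d11 = d4 - d1 - d9*3 = -263/3
  d12 = d1/2 + d10/3 - d4/5 = 589/18
Walk from origin (0, 0):
  seg 1: up by d1 = 19 → (0, 19)
  seg 2: up by d7 = 95 → (0, 114)
  seg 3: up by d9 = 427/18 → (0, 2479/18)
  seg 4: down by d8 = 182 → (0, -797/18)
  seg 5: right by d2 = 4 → (4, -797/18)
  seg 6: right by d9 = 427/18 → (499/18, -797/18)
  seg 7: down by d10 = 427/6 → (499/18, -1039/9)
  seg 8: down by d9 = 427/18 → (499/18, -835/6)
  seg 9: down by d3 = 18 → (499/18, -943/6)

d5 = 146/3
d6 = 65/2
d7 = 95
d8 = 182
d9 = 427/18
d10 = 427/6
d11 = -263/3
d12 = 589/18
endpoint = (499/18, -943/6)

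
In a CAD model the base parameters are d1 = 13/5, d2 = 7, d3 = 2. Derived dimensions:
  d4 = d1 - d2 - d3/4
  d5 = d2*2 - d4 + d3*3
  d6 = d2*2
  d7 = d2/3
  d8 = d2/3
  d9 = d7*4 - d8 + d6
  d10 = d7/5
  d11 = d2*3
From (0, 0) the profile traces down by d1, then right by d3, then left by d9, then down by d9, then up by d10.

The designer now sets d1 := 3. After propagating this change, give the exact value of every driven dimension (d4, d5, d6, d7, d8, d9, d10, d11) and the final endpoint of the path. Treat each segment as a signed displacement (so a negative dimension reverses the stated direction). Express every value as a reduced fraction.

d4 = -9/2
d5 = 49/2
d6 = 14
d7 = 7/3
d8 = 7/3
d9 = 21
d10 = 7/15
d11 = 21
endpoint = (-19, -353/15)

Apply edit: d1 := 3
  d4 = d1 - d2 - d3/4 = -9/2
  d5 = d2*2 - d4 + d3*3 = 49/2
  d6 = d2*2 = 14
  d7 = d2/3 = 7/3
  d8 = d2/3 = 7/3
  d9 = d7*4 - d8 + d6 = 21
  d10 = d7/5 = 7/15
  d11 = d2*3 = 21
Walk from origin (0, 0):
  seg 1: down by d1 = 3 → (0, -3)
  seg 2: right by d3 = 2 → (2, -3)
  seg 3: left by d9 = 21 → (-19, -3)
  seg 4: down by d9 = 21 → (-19, -24)
  seg 5: up by d10 = 7/15 → (-19, -353/15)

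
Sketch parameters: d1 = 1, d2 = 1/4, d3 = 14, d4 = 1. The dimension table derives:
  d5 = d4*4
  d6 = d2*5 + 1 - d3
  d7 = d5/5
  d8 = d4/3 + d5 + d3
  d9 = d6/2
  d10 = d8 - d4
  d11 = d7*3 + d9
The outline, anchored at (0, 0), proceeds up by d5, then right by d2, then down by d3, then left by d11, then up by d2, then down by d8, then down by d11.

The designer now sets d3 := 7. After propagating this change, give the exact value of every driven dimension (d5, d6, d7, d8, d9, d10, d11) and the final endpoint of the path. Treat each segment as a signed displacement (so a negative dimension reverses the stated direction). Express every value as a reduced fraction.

d5 = 4
d6 = -19/4
d7 = 4/5
d8 = 34/3
d9 = -19/8
d10 = 31/3
d11 = 1/40
endpoint = (9/40, -1693/120)

Apply edit: d3 := 7
  d5 = d4*4 = 4
  d6 = d2*5 + 1 - d3 = -19/4
  d7 = d5/5 = 4/5
  d8 = d4/3 + d5 + d3 = 34/3
  d9 = d6/2 = -19/8
  d10 = d8 - d4 = 31/3
  d11 = d7*3 + d9 = 1/40
Walk from origin (0, 0):
  seg 1: up by d5 = 4 → (0, 4)
  seg 2: right by d2 = 1/4 → (1/4, 4)
  seg 3: down by d3 = 7 → (1/4, -3)
  seg 4: left by d11 = 1/40 → (9/40, -3)
  seg 5: up by d2 = 1/4 → (9/40, -11/4)
  seg 6: down by d8 = 34/3 → (9/40, -169/12)
  seg 7: down by d11 = 1/40 → (9/40, -1693/120)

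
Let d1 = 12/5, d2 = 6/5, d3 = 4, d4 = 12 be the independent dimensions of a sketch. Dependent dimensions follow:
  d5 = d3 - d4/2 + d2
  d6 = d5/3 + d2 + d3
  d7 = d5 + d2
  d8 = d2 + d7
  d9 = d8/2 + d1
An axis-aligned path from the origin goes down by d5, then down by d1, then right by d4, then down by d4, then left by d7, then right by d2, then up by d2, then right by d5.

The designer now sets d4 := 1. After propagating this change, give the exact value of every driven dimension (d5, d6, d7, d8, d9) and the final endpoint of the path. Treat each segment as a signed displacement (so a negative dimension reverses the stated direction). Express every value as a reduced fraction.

d5 = 47/10
d6 = 203/30
d7 = 59/10
d8 = 71/10
d9 = 119/20
endpoint = (1, -69/10)

Apply edit: d4 := 1
  d5 = d3 - d4/2 + d2 = 47/10
  d6 = d5/3 + d2 + d3 = 203/30
  d7 = d5 + d2 = 59/10
  d8 = d2 + d7 = 71/10
  d9 = d8/2 + d1 = 119/20
Walk from origin (0, 0):
  seg 1: down by d5 = 47/10 → (0, -47/10)
  seg 2: down by d1 = 12/5 → (0, -71/10)
  seg 3: right by d4 = 1 → (1, -71/10)
  seg 4: down by d4 = 1 → (1, -81/10)
  seg 5: left by d7 = 59/10 → (-49/10, -81/10)
  seg 6: right by d2 = 6/5 → (-37/10, -81/10)
  seg 7: up by d2 = 6/5 → (-37/10, -69/10)
  seg 8: right by d5 = 47/10 → (1, -69/10)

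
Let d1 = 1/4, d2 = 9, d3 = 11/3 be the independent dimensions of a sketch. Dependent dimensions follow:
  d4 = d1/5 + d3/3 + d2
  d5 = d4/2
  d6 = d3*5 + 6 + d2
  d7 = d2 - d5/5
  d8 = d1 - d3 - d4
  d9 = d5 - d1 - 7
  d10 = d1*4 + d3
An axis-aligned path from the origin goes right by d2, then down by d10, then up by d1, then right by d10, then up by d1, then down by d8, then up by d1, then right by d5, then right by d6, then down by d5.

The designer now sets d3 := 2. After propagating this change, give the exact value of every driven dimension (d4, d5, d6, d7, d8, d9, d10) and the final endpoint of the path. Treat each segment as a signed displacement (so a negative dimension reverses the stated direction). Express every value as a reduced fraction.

Apply edit: d3 := 2
  d4 = d1/5 + d3/3 + d2 = 583/60
  d5 = d4/2 = 583/120
  d6 = d3*5 + 6 + d2 = 25
  d7 = d2 - d5/5 = 4817/600
  d8 = d1 - d3 - d4 = -172/15
  d9 = d5 - d1 - 7 = -287/120
  d10 = d1*4 + d3 = 3
Walk from origin (0, 0):
  seg 1: right by d2 = 9 → (9, 0)
  seg 2: down by d10 = 3 → (9, -3)
  seg 3: up by d1 = 1/4 → (9, -11/4)
  seg 4: right by d10 = 3 → (12, -11/4)
  seg 5: up by d1 = 1/4 → (12, -5/2)
  seg 6: down by d8 = -172/15 → (12, 269/30)
  seg 7: up by d1 = 1/4 → (12, 553/60)
  seg 8: right by d5 = 583/120 → (2023/120, 553/60)
  seg 9: right by d6 = 25 → (5023/120, 553/60)
  seg 10: down by d5 = 583/120 → (5023/120, 523/120)

d4 = 583/60
d5 = 583/120
d6 = 25
d7 = 4817/600
d8 = -172/15
d9 = -287/120
d10 = 3
endpoint = (5023/120, 523/120)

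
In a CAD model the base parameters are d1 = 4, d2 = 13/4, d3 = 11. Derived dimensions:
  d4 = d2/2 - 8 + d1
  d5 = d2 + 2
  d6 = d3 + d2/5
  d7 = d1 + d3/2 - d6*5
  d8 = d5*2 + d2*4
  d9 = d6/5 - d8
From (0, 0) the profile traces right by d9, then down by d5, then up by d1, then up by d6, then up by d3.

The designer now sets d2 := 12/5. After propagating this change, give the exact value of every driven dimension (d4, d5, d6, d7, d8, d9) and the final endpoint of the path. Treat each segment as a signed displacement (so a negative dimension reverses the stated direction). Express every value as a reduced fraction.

d4 = -14/5
d5 = 22/5
d6 = 287/25
d7 = -479/10
d8 = 92/5
d9 = -2013/125
endpoint = (-2013/125, 552/25)

Apply edit: d2 := 12/5
  d4 = d2/2 - 8 + d1 = -14/5
  d5 = d2 + 2 = 22/5
  d6 = d3 + d2/5 = 287/25
  d7 = d1 + d3/2 - d6*5 = -479/10
  d8 = d5*2 + d2*4 = 92/5
  d9 = d6/5 - d8 = -2013/125
Walk from origin (0, 0):
  seg 1: right by d9 = -2013/125 → (-2013/125, 0)
  seg 2: down by d5 = 22/5 → (-2013/125, -22/5)
  seg 3: up by d1 = 4 → (-2013/125, -2/5)
  seg 4: up by d6 = 287/25 → (-2013/125, 277/25)
  seg 5: up by d3 = 11 → (-2013/125, 552/25)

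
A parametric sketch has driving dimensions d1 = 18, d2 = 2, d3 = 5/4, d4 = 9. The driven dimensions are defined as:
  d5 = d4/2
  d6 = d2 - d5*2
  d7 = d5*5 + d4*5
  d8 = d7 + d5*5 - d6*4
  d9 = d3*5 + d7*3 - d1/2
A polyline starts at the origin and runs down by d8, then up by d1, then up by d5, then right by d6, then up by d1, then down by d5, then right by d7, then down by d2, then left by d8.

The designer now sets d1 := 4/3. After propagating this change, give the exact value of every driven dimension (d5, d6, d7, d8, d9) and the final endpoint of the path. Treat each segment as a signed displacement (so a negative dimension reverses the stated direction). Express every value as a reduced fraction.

Apply edit: d1 := 4/3
  d5 = d4/2 = 9/2
  d6 = d2 - d5*2 = -7
  d7 = d5*5 + d4*5 = 135/2
  d8 = d7 + d5*5 - d6*4 = 118
  d9 = d3*5 + d7*3 - d1/2 = 2497/12
Walk from origin (0, 0):
  seg 1: down by d8 = 118 → (0, -118)
  seg 2: up by d1 = 4/3 → (0, -350/3)
  seg 3: up by d5 = 9/2 → (0, -673/6)
  seg 4: right by d6 = -7 → (-7, -673/6)
  seg 5: up by d1 = 4/3 → (-7, -665/6)
  seg 6: down by d5 = 9/2 → (-7, -346/3)
  seg 7: right by d7 = 135/2 → (121/2, -346/3)
  seg 8: down by d2 = 2 → (121/2, -352/3)
  seg 9: left by d8 = 118 → (-115/2, -352/3)

d5 = 9/2
d6 = -7
d7 = 135/2
d8 = 118
d9 = 2497/12
endpoint = (-115/2, -352/3)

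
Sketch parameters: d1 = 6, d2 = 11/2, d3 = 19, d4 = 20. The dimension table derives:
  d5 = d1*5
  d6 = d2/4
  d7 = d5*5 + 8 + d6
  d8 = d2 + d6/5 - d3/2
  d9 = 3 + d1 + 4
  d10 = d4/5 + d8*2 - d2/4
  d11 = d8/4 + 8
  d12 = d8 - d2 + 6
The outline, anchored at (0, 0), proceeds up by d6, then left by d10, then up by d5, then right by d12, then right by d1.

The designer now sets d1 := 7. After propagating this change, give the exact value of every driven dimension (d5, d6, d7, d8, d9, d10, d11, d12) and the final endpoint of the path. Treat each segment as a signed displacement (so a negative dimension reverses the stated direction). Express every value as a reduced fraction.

Apply edit: d1 := 7
  d5 = d1*5 = 35
  d6 = d2/4 = 11/8
  d7 = d5*5 + 8 + d6 = 1475/8
  d8 = d2 + d6/5 - d3/2 = -149/40
  d9 = 3 + d1 + 4 = 14
  d10 = d4/5 + d8*2 - d2/4 = -193/40
  d11 = d8/4 + 8 = 1131/160
  d12 = d8 - d2 + 6 = -129/40
Walk from origin (0, 0):
  seg 1: up by d6 = 11/8 → (0, 11/8)
  seg 2: left by d10 = -193/40 → (193/40, 11/8)
  seg 3: up by d5 = 35 → (193/40, 291/8)
  seg 4: right by d12 = -129/40 → (8/5, 291/8)
  seg 5: right by d1 = 7 → (43/5, 291/8)

d5 = 35
d6 = 11/8
d7 = 1475/8
d8 = -149/40
d9 = 14
d10 = -193/40
d11 = 1131/160
d12 = -129/40
endpoint = (43/5, 291/8)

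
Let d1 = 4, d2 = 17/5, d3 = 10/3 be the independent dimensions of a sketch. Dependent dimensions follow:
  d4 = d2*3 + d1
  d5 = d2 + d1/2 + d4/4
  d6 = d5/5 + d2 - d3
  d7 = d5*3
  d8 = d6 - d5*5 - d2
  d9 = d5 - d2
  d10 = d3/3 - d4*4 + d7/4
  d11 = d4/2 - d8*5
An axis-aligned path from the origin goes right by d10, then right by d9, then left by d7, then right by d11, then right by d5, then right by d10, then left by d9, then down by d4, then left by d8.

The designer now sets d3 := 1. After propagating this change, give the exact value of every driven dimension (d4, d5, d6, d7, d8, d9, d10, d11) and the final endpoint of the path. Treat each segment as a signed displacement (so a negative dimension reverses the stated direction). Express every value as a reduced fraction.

d4 = 71/5
d5 = 179/20
d6 = 419/100
d7 = 537/20
d8 = -1099/25
d9 = 111/20
d10 = -11941/240
d11 = 2269/10
endpoint = (92071/600, -71/5)

Apply edit: d3 := 1
  d4 = d2*3 + d1 = 71/5
  d5 = d2 + d1/2 + d4/4 = 179/20
  d6 = d5/5 + d2 - d3 = 419/100
  d7 = d5*3 = 537/20
  d8 = d6 - d5*5 - d2 = -1099/25
  d9 = d5 - d2 = 111/20
  d10 = d3/3 - d4*4 + d7/4 = -11941/240
  d11 = d4/2 - d8*5 = 2269/10
Walk from origin (0, 0):
  seg 1: right by d10 = -11941/240 → (-11941/240, 0)
  seg 2: right by d9 = 111/20 → (-10609/240, 0)
  seg 3: left by d7 = 537/20 → (-17053/240, 0)
  seg 4: right by d11 = 2269/10 → (37403/240, 0)
  seg 5: right by d5 = 179/20 → (39551/240, 0)
  seg 6: right by d10 = -11941/240 → (2761/24, 0)
  seg 7: left by d9 = 111/20 → (13139/120, 0)
  seg 8: down by d4 = 71/5 → (13139/120, -71/5)
  seg 9: left by d8 = -1099/25 → (92071/600, -71/5)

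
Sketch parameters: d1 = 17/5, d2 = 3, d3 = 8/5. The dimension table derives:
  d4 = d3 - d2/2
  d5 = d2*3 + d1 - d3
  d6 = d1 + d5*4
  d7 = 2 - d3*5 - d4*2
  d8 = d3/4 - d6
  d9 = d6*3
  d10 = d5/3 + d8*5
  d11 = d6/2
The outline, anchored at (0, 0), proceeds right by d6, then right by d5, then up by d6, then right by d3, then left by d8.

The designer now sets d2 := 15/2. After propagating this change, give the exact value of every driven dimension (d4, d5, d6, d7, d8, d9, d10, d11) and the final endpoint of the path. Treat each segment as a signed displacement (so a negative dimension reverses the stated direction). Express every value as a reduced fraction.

d4 = -43/20
d5 = 243/10
d6 = 503/5
d7 = -17/10
d8 = -501/5
d9 = 1509/5
d10 = -4929/10
d11 = 503/10
endpoint = (2267/10, 503/5)

Apply edit: d2 := 15/2
  d4 = d3 - d2/2 = -43/20
  d5 = d2*3 + d1 - d3 = 243/10
  d6 = d1 + d5*4 = 503/5
  d7 = 2 - d3*5 - d4*2 = -17/10
  d8 = d3/4 - d6 = -501/5
  d9 = d6*3 = 1509/5
  d10 = d5/3 + d8*5 = -4929/10
  d11 = d6/2 = 503/10
Walk from origin (0, 0):
  seg 1: right by d6 = 503/5 → (503/5, 0)
  seg 2: right by d5 = 243/10 → (1249/10, 0)
  seg 3: up by d6 = 503/5 → (1249/10, 503/5)
  seg 4: right by d3 = 8/5 → (253/2, 503/5)
  seg 5: left by d8 = -501/5 → (2267/10, 503/5)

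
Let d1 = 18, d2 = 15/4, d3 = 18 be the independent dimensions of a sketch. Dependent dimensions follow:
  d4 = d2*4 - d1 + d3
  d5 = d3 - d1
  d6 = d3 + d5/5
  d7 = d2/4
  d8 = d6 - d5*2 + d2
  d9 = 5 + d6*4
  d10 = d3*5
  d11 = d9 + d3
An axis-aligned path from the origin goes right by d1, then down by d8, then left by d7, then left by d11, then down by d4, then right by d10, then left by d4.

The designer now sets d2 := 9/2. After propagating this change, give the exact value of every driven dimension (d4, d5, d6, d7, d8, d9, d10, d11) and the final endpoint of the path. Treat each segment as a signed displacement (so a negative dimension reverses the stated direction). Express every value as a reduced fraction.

Apply edit: d2 := 9/2
  d4 = d2*4 - d1 + d3 = 18
  d5 = d3 - d1 = 0
  d6 = d3 + d5/5 = 18
  d7 = d2/4 = 9/8
  d8 = d6 - d5*2 + d2 = 45/2
  d9 = 5 + d6*4 = 77
  d10 = d3*5 = 90
  d11 = d9 + d3 = 95
Walk from origin (0, 0):
  seg 1: right by d1 = 18 → (18, 0)
  seg 2: down by d8 = 45/2 → (18, -45/2)
  seg 3: left by d7 = 9/8 → (135/8, -45/2)
  seg 4: left by d11 = 95 → (-625/8, -45/2)
  seg 5: down by d4 = 18 → (-625/8, -81/2)
  seg 6: right by d10 = 90 → (95/8, -81/2)
  seg 7: left by d4 = 18 → (-49/8, -81/2)

d4 = 18
d5 = 0
d6 = 18
d7 = 9/8
d8 = 45/2
d9 = 77
d10 = 90
d11 = 95
endpoint = (-49/8, -81/2)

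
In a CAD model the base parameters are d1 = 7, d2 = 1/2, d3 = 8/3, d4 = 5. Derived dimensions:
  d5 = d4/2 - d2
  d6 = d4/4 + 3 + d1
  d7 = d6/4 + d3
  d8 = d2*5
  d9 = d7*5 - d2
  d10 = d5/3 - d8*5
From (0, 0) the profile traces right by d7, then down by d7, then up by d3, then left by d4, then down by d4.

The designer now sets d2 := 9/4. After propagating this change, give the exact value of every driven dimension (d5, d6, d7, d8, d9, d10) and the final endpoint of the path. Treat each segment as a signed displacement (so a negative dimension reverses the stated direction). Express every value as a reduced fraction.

d5 = 1/4
d6 = 45/4
d7 = 263/48
d8 = 45/4
d9 = 1207/48
d10 = -337/6
endpoint = (23/48, -125/16)

Apply edit: d2 := 9/4
  d5 = d4/2 - d2 = 1/4
  d6 = d4/4 + 3 + d1 = 45/4
  d7 = d6/4 + d3 = 263/48
  d8 = d2*5 = 45/4
  d9 = d7*5 - d2 = 1207/48
  d10 = d5/3 - d8*5 = -337/6
Walk from origin (0, 0):
  seg 1: right by d7 = 263/48 → (263/48, 0)
  seg 2: down by d7 = 263/48 → (263/48, -263/48)
  seg 3: up by d3 = 8/3 → (263/48, -45/16)
  seg 4: left by d4 = 5 → (23/48, -45/16)
  seg 5: down by d4 = 5 → (23/48, -125/16)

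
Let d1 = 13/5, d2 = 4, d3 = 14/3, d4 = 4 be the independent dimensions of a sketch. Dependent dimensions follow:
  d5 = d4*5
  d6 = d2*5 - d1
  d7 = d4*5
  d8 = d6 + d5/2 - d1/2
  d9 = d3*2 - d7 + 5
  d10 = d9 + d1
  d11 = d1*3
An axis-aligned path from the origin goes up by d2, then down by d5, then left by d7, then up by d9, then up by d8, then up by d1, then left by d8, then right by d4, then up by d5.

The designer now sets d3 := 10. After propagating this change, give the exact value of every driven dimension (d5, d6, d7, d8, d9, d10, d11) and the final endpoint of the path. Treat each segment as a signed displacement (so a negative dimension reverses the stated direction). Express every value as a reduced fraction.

Apply edit: d3 := 10
  d5 = d4*5 = 20
  d6 = d2*5 - d1 = 87/5
  d7 = d4*5 = 20
  d8 = d6 + d5/2 - d1/2 = 261/10
  d9 = d3*2 - d7 + 5 = 5
  d10 = d9 + d1 = 38/5
  d11 = d1*3 = 39/5
Walk from origin (0, 0):
  seg 1: up by d2 = 4 → (0, 4)
  seg 2: down by d5 = 20 → (0, -16)
  seg 3: left by d7 = 20 → (-20, -16)
  seg 4: up by d9 = 5 → (-20, -11)
  seg 5: up by d8 = 261/10 → (-20, 151/10)
  seg 6: up by d1 = 13/5 → (-20, 177/10)
  seg 7: left by d8 = 261/10 → (-461/10, 177/10)
  seg 8: right by d4 = 4 → (-421/10, 177/10)
  seg 9: up by d5 = 20 → (-421/10, 377/10)

d5 = 20
d6 = 87/5
d7 = 20
d8 = 261/10
d9 = 5
d10 = 38/5
d11 = 39/5
endpoint = (-421/10, 377/10)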